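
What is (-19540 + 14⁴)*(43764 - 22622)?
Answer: 399076392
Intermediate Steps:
(-19540 + 14⁴)*(43764 - 22622) = (-19540 + 38416)*21142 = 18876*21142 = 399076392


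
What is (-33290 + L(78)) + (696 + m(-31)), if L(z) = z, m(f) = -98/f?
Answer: -1007898/31 ≈ -32513.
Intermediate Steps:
(-33290 + L(78)) + (696 + m(-31)) = (-33290 + 78) + (696 - 98/(-31)) = -33212 + (696 - 98*(-1/31)) = -33212 + (696 + 98/31) = -33212 + 21674/31 = -1007898/31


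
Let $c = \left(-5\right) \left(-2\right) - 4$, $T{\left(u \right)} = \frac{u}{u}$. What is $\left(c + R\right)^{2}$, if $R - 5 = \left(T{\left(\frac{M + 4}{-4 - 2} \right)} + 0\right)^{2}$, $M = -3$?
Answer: $144$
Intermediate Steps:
$T{\left(u \right)} = 1$
$c = 6$ ($c = 10 - 4 = 6$)
$R = 6$ ($R = 5 + \left(1 + 0\right)^{2} = 5 + 1^{2} = 5 + 1 = 6$)
$\left(c + R\right)^{2} = \left(6 + 6\right)^{2} = 12^{2} = 144$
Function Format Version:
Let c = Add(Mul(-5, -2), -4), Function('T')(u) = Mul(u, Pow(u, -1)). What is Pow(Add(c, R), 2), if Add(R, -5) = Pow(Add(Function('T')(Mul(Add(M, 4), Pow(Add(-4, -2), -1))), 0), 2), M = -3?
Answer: 144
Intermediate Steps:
Function('T')(u) = 1
c = 6 (c = Add(10, -4) = 6)
R = 6 (R = Add(5, Pow(Add(1, 0), 2)) = Add(5, Pow(1, 2)) = Add(5, 1) = 6)
Pow(Add(c, R), 2) = Pow(Add(6, 6), 2) = Pow(12, 2) = 144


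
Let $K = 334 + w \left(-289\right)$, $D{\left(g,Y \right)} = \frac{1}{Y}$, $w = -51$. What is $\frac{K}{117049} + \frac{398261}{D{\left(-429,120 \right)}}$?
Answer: $\frac{5593926229753}{117049} \approx 4.7791 \cdot 10^{7}$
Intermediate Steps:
$K = 15073$ ($K = 334 - -14739 = 334 + 14739 = 15073$)
$\frac{K}{117049} + \frac{398261}{D{\left(-429,120 \right)}} = \frac{15073}{117049} + \frac{398261}{\frac{1}{120}} = 15073 \cdot \frac{1}{117049} + 398261 \frac{1}{\frac{1}{120}} = \frac{15073}{117049} + 398261 \cdot 120 = \frac{15073}{117049} + 47791320 = \frac{5593926229753}{117049}$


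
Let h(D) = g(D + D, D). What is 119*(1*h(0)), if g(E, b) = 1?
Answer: 119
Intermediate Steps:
h(D) = 1
119*(1*h(0)) = 119*(1*1) = 119*1 = 119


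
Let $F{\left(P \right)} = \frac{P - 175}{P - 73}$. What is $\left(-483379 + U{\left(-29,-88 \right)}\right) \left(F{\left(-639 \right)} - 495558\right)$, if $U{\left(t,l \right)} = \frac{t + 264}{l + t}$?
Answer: $\frac{4988717794749149}{20826} \approx 2.3954 \cdot 10^{11}$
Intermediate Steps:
$F{\left(P \right)} = \frac{-175 + P}{-73 + P}$
$U{\left(t,l \right)} = \frac{264 + t}{l + t}$
$\left(-483379 + U{\left(-29,-88 \right)}\right) \left(F{\left(-639 \right)} - 495558\right) = \left(-483379 + \frac{264 - 29}{-88 - 29}\right) \left(\frac{-175 - 639}{-73 - 639} - 495558\right) = \left(-483379 + \frac{1}{-117} \cdot 235\right) \left(\frac{1}{-712} \left(-814\right) - 495558\right) = \left(-483379 - \frac{235}{117}\right) \left(\left(- \frac{1}{712}\right) \left(-814\right) - 495558\right) = \left(-483379 - \frac{235}{117}\right) \left(\frac{407}{356} - 495558\right) = \left(- \frac{56555578}{117}\right) \left(- \frac{176418241}{356}\right) = \frac{4988717794749149}{20826}$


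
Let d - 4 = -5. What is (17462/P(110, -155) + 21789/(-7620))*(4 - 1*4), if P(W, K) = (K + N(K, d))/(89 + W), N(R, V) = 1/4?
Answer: 0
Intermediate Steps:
d = -1 (d = 4 - 5 = -1)
N(R, V) = 1/4
P(W, K) = (1/4 + K)/(89 + W) (P(W, K) = (K + 1/4)/(89 + W) = (1/4 + K)/(89 + W))
(17462/P(110, -155) + 21789/(-7620))*(4 - 1*4) = (17462/(((1/4 - 155)/(89 + 110))) + 21789/(-7620))*(4 - 1*4) = (17462/((-619/4/199)) + 21789*(-1/7620))*(4 - 4) = (17462/(((1/199)*(-619/4))) - 7263/2540)*0 = (17462/(-619/796) - 7263/2540)*0 = (17462*(-796/619) - 7263/2540)*0 = (-13899752/619 - 7263/2540)*0 = -35309865877/1572260*0 = 0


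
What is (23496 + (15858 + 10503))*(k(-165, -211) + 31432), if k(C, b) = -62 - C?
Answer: 1572240495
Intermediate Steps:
(23496 + (15858 + 10503))*(k(-165, -211) + 31432) = (23496 + (15858 + 10503))*((-62 - 1*(-165)) + 31432) = (23496 + 26361)*((-62 + 165) + 31432) = 49857*(103 + 31432) = 49857*31535 = 1572240495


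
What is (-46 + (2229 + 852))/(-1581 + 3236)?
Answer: 607/331 ≈ 1.8338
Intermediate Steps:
(-46 + (2229 + 852))/(-1581 + 3236) = (-46 + 3081)/1655 = 3035*(1/1655) = 607/331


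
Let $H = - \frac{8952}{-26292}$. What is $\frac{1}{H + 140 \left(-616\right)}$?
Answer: $- \frac{2191}{188951094} \approx -1.1596 \cdot 10^{-5}$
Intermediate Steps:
$H = \frac{746}{2191}$ ($H = \left(-8952\right) \left(- \frac{1}{26292}\right) = \frac{746}{2191} \approx 0.34048$)
$\frac{1}{H + 140 \left(-616\right)} = \frac{1}{\frac{746}{2191} + 140 \left(-616\right)} = \frac{1}{\frac{746}{2191} - 86240} = \frac{1}{- \frac{188951094}{2191}} = - \frac{2191}{188951094}$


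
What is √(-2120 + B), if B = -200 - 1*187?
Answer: I*√2507 ≈ 50.07*I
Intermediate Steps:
B = -387 (B = -200 - 187 = -387)
√(-2120 + B) = √(-2120 - 387) = √(-2507) = I*√2507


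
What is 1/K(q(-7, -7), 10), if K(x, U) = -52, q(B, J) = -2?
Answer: -1/52 ≈ -0.019231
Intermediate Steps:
1/K(q(-7, -7), 10) = 1/(-52) = -1/52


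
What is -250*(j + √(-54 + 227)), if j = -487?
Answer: 121750 - 250*√173 ≈ 1.1846e+5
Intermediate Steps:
-250*(j + √(-54 + 227)) = -250*(-487 + √(-54 + 227)) = -250*(-487 + √173) = 121750 - 250*√173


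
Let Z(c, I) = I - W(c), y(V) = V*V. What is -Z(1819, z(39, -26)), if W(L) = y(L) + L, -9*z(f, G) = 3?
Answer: 9931741/3 ≈ 3.3106e+6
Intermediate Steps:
z(f, G) = -⅓ (z(f, G) = -⅑*3 = -⅓)
y(V) = V²
W(L) = L + L² (W(L) = L² + L = L + L²)
Z(c, I) = I - c*(1 + c)
-Z(1819, z(39, -26)) = -(-⅓ - 1*1819 - 1*1819²) = -(-⅓ - 1819 - 1*3308761) = -(-⅓ - 1819 - 3308761) = -1*(-9931741/3) = 9931741/3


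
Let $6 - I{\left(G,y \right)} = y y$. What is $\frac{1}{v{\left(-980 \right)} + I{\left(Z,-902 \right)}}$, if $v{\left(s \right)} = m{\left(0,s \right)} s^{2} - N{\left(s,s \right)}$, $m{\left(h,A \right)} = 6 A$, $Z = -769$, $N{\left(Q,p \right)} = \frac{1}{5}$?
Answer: $- \frac{5}{28239827991} \approx -1.7705 \cdot 10^{-10}$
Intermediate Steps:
$N{\left(Q,p \right)} = \frac{1}{5}$
$v{\left(s \right)} = - \frac{1}{5} + 6 s^{3}$ ($v{\left(s \right)} = 6 s s^{2} - \frac{1}{5} = 6 s^{3} - \frac{1}{5} = - \frac{1}{5} + 6 s^{3}$)
$I{\left(G,y \right)} = 6 - y^{2}$ ($I{\left(G,y \right)} = 6 - y y = 6 - y^{2}$)
$\frac{1}{v{\left(-980 \right)} + I{\left(Z,-902 \right)}} = \frac{1}{\left(- \frac{1}{5} + 6 \left(-980\right)^{3}\right) + \left(6 - \left(-902\right)^{2}\right)} = \frac{1}{\left(- \frac{1}{5} + 6 \left(-941192000\right)\right) + \left(6 - 813604\right)} = \frac{1}{\left(- \frac{1}{5} - 5647152000\right) + \left(6 - 813604\right)} = \frac{1}{- \frac{28235760001}{5} - 813598} = \frac{1}{- \frac{28239827991}{5}} = - \frac{5}{28239827991}$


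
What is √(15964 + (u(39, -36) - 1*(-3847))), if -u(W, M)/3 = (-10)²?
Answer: √19511 ≈ 139.68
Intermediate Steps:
u(W, M) = -300 (u(W, M) = -3*(-10)² = -3*100 = -300)
√(15964 + (u(39, -36) - 1*(-3847))) = √(15964 + (-300 - 1*(-3847))) = √(15964 + (-300 + 3847)) = √(15964 + 3547) = √19511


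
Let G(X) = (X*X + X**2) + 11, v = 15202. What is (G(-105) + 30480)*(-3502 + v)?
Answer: 614729700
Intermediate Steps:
G(X) = 11 + 2*X**2 (G(X) = (X**2 + X**2) + 11 = 2*X**2 + 11 = 11 + 2*X**2)
(G(-105) + 30480)*(-3502 + v) = ((11 + 2*(-105)**2) + 30480)*(-3502 + 15202) = ((11 + 2*11025) + 30480)*11700 = ((11 + 22050) + 30480)*11700 = (22061 + 30480)*11700 = 52541*11700 = 614729700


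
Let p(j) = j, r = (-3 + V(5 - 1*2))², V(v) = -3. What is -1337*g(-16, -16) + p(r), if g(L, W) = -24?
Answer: 32124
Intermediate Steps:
r = 36 (r = (-3 - 3)² = (-6)² = 36)
-1337*g(-16, -16) + p(r) = -1337*(-24) + 36 = 32088 + 36 = 32124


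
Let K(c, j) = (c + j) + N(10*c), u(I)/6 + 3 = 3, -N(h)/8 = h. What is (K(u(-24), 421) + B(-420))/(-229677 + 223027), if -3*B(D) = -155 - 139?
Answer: -519/6650 ≈ -0.078045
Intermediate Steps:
N(h) = -8*h
u(I) = 0 (u(I) = -18 + 6*3 = -18 + 18 = 0)
B(D) = 98 (B(D) = -(-155 - 139)/3 = -⅓*(-294) = 98)
K(c, j) = j - 79*c (K(c, j) = (c + j) - 80*c = j - 79*c)
(K(u(-24), 421) + B(-420))/(-229677 + 223027) = ((421 - 79*0) + 98)/(-229677 + 223027) = ((421 + 0) + 98)/(-6650) = (421 + 98)*(-1/6650) = 519*(-1/6650) = -519/6650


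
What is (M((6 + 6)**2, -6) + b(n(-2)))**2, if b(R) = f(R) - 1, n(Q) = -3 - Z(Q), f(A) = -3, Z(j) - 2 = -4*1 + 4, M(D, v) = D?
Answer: 19600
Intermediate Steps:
Z(j) = 2 (Z(j) = 2 + (-4*1 + 4) = 2 + (-4 + 4) = 2 + 0 = 2)
n(Q) = -5 (n(Q) = -3 - 1*2 = -3 - 2 = -5)
b(R) = -4 (b(R) = -3 - 1 = -4)
(M((6 + 6)**2, -6) + b(n(-2)))**2 = ((6 + 6)**2 - 4)**2 = (12**2 - 4)**2 = (144 - 4)**2 = 140**2 = 19600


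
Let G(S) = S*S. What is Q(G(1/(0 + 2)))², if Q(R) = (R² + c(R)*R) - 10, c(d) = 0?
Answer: 25281/256 ≈ 98.754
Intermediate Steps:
G(S) = S²
Q(R) = -10 + R² (Q(R) = (R² + 0*R) - 10 = (R² + 0) - 10 = R² - 10 = -10 + R²)
Q(G(1/(0 + 2)))² = (-10 + ((1/(0 + 2))²)²)² = (-10 + ((1/2)²)²)² = (-10 + ((½)²)²)² = (-10 + (¼)²)² = (-10 + 1/16)² = (-159/16)² = 25281/256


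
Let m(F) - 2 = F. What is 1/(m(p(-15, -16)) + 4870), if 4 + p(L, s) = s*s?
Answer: 1/5124 ≈ 0.00019516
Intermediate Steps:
p(L, s) = -4 + s**2 (p(L, s) = -4 + s*s = -4 + s**2)
m(F) = 2 + F
1/(m(p(-15, -16)) + 4870) = 1/((2 + (-4 + (-16)**2)) + 4870) = 1/((2 + (-4 + 256)) + 4870) = 1/((2 + 252) + 4870) = 1/(254 + 4870) = 1/5124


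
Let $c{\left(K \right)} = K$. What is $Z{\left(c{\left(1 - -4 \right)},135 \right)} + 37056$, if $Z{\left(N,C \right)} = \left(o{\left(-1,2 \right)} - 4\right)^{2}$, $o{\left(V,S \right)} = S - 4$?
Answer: $37092$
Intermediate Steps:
$o{\left(V,S \right)} = -4 + S$
$Z{\left(N,C \right)} = 36$ ($Z{\left(N,C \right)} = \left(\left(-4 + 2\right) - 4\right)^{2} = \left(-2 - 4\right)^{2} = \left(-6\right)^{2} = 36$)
$Z{\left(c{\left(1 - -4 \right)},135 \right)} + 37056 = 36 + 37056 = 37092$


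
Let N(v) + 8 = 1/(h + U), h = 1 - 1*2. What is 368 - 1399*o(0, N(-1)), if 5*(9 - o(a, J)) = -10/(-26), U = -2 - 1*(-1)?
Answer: -157500/13 ≈ -12115.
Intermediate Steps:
U = -1 (U = -2 + 1 = -1)
h = -1 (h = 1 - 2 = -1)
N(v) = -17/2 (N(v) = -8 + 1/(-1 - 1) = -8 + 1/(-2) = -8 - ½ = -17/2)
o(a, J) = 116/13 (o(a, J) = 9 - (-2)/(-26) = 9 - (-2)*(-1)/26 = 9 - ⅕*5/13 = 9 - 1/13 = 116/13)
368 - 1399*o(0, N(-1)) = 368 - 1399*116/13 = 368 - 162284/13 = -157500/13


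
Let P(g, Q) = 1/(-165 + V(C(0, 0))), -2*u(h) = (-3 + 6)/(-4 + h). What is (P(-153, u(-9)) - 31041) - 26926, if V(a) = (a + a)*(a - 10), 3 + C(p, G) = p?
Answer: -5043130/87 ≈ -57967.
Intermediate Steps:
C(p, G) = -3 + p
V(a) = 2*a*(-10 + a) (V(a) = (2*a)*(-10 + a) = 2*a*(-10 + a))
u(h) = -3/(2*(-4 + h)) (u(h) = -(-3 + 6)/(2*(-4 + h)) = -3/(2*(-4 + h)))
P(g, Q) = -1/87 (P(g, Q) = 1/(-165 + 2*(-3 + 0)*(-10 + (-3 + 0))) = 1/(-165 + 2*(-3)*(-10 - 3)) = 1/(-165 + 2*(-3)*(-13)) = 1/(-165 + 78) = 1/(-87) = -1/87)
(P(-153, u(-9)) - 31041) - 26926 = (-1/87 - 31041) - 26926 = -2700568/87 - 26926 = -5043130/87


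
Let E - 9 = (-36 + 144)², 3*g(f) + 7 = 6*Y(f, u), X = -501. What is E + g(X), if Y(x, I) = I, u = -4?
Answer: 34988/3 ≈ 11663.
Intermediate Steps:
g(f) = -31/3 (g(f) = -7/3 + (6*(-4))/3 = -7/3 + (⅓)*(-24) = -7/3 - 8 = -31/3)
E = 11673 (E = 9 + (-36 + 144)² = 9 + 108² = 9 + 11664 = 11673)
E + g(X) = 11673 - 31/3 = 34988/3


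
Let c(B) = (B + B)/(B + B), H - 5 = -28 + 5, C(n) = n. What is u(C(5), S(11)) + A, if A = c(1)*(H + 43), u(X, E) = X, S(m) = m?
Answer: 30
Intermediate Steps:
H = -18 (H = 5 + (-28 + 5) = 5 - 23 = -18)
c(B) = 1 (c(B) = (2*B)/((2*B)) = (2*B)*(1/(2*B)) = 1)
A = 25 (A = 1*(-18 + 43) = 1*25 = 25)
u(C(5), S(11)) + A = 5 + 25 = 30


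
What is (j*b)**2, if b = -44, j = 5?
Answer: 48400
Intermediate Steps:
(j*b)**2 = (5*(-44))**2 = (-220)**2 = 48400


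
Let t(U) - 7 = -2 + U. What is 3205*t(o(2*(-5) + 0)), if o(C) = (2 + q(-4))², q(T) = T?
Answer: 28845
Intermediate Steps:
o(C) = 4 (o(C) = (2 - 4)² = (-2)² = 4)
t(U) = 5 + U (t(U) = 7 + (-2 + U) = 5 + U)
3205*t(o(2*(-5) + 0)) = 3205*(5 + 4) = 3205*9 = 28845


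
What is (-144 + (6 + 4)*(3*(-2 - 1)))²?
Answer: 54756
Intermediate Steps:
(-144 + (6 + 4)*(3*(-2 - 1)))² = (-144 + 10*(3*(-3)))² = (-144 + 10*(-9))² = (-144 - 90)² = (-234)² = 54756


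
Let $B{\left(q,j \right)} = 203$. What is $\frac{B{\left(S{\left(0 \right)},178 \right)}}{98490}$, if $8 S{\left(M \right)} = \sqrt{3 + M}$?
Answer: $\frac{29}{14070} \approx 0.0020611$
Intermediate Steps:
$S{\left(M \right)} = \frac{\sqrt{3 + M}}{8}$
$\frac{B{\left(S{\left(0 \right)},178 \right)}}{98490} = \frac{203}{98490} = 203 \cdot \frac{1}{98490} = \frac{29}{14070}$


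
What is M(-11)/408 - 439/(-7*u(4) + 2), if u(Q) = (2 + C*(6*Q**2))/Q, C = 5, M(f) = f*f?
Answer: 11017/13464 ≈ 0.81826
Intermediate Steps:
M(f) = f**2
u(Q) = (2 + 30*Q**2)/Q (u(Q) = (2 + 5*(6*Q**2))/Q = (2 + 30*Q**2)/Q)
M(-11)/408 - 439/(-7*u(4) + 2) = (-11)**2/408 - 439/(-7*(2/4 + 30*4) + 2) = 121*(1/408) - 439/(-7*(2*(1/4) + 120) + 2) = 121/408 - 439/(-7*(1/2 + 120) + 2) = 121/408 - 439/(-7*241/2 + 2) = 121/408 - 439/(-1687/2 + 2) = 121/408 - 439/(-1683/2) = 121/408 - 439*(-2/1683) = 121/408 + 878/1683 = 11017/13464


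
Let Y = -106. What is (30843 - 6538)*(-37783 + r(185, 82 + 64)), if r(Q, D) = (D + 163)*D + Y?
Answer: 175603625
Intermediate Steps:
r(Q, D) = -106 + D*(163 + D) (r(Q, D) = (D + 163)*D - 106 = (163 + D)*D - 106 = D*(163 + D) - 106 = -106 + D*(163 + D))
(30843 - 6538)*(-37783 + r(185, 82 + 64)) = (30843 - 6538)*(-37783 + (-106 + (82 + 64)² + 163*(82 + 64))) = 24305*(-37783 + (-106 + 146² + 163*146)) = 24305*(-37783 + (-106 + 21316 + 23798)) = 24305*(-37783 + 45008) = 24305*7225 = 175603625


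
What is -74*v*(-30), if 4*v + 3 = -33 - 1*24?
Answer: -33300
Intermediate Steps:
v = -15 (v = -¾ + (-33 - 1*24)/4 = -¾ + (-33 - 24)/4 = -¾ + (¼)*(-57) = -¾ - 57/4 = -15)
-74*v*(-30) = -74*(-15)*(-30) = 1110*(-30) = -33300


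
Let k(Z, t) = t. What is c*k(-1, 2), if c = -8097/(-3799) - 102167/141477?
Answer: 1514813672/537471123 ≈ 2.8184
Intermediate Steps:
c = 757406836/537471123 (c = -8097*(-1/3799) - 102167*1/141477 = 8097/3799 - 102167/141477 = 757406836/537471123 ≈ 1.4092)
c*k(-1, 2) = (757406836/537471123)*2 = 1514813672/537471123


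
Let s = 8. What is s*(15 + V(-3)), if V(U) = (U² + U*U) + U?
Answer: 240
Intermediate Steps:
V(U) = U + 2*U² (V(U) = (U² + U²) + U = 2*U² + U = U + 2*U²)
s*(15 + V(-3)) = 8*(15 - 3*(1 + 2*(-3))) = 8*(15 - 3*(1 - 6)) = 8*(15 - 3*(-5)) = 8*(15 + 15) = 8*30 = 240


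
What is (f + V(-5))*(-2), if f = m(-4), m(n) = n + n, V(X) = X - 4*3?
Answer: 50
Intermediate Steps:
V(X) = -12 + X (V(X) = X - 12 = -12 + X)
m(n) = 2*n
f = -8 (f = 2*(-4) = -8)
(f + V(-5))*(-2) = (-8 + (-12 - 5))*(-2) = (-8 - 17)*(-2) = -25*(-2) = 50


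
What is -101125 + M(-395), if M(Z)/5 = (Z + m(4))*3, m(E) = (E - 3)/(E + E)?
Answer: -856385/8 ≈ -1.0705e+5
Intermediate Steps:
m(E) = (-3 + E)/(2*E) (m(E) = (-3 + E)/((2*E)) = (-3 + E)*(1/(2*E)) = (-3 + E)/(2*E))
M(Z) = 15/8 + 15*Z (M(Z) = 5*((Z + (½)*(-3 + 4)/4)*3) = 5*((Z + (½)*(¼)*1)*3) = 5*((Z + ⅛)*3) = 5*((⅛ + Z)*3) = 5*(3/8 + 3*Z) = 15/8 + 15*Z)
-101125 + M(-395) = -101125 + (15/8 + 15*(-395)) = -101125 + (15/8 - 5925) = -101125 - 47385/8 = -856385/8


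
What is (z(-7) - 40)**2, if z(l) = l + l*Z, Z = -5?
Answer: 144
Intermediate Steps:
z(l) = -4*l (z(l) = l + l*(-5) = l - 5*l = -4*l)
(z(-7) - 40)**2 = (-4*(-7) - 40)**2 = (28 - 40)**2 = (-12)**2 = 144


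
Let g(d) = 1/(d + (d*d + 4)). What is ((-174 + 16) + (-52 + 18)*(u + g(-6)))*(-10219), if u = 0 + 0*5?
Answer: 1624821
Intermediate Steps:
g(d) = 1/(4 + d + d²) (g(d) = 1/(d + (d² + 4)) = 1/(d + (4 + d²)) = 1/(4 + d + d²))
u = 0 (u = 0 + 0 = 0)
((-174 + 16) + (-52 + 18)*(u + g(-6)))*(-10219) = ((-174 + 16) + (-52 + 18)*(0 + 1/(4 - 6 + (-6)²)))*(-10219) = (-158 - 34*(0 + 1/(4 - 6 + 36)))*(-10219) = (-158 - 34*(0 + 1/34))*(-10219) = (-158 - 34*1/34)*(-10219) = (-158 - 1)*(-10219) = -159*(-10219) = 1624821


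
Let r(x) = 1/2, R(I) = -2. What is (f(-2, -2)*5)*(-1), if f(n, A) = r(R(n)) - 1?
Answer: 5/2 ≈ 2.5000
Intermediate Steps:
r(x) = ½
f(n, A) = -½ (f(n, A) = ½ - 1 = -½)
(f(-2, -2)*5)*(-1) = -½*5*(-1) = -5/2*(-1) = 5/2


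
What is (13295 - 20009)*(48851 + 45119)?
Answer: -630914580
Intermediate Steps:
(13295 - 20009)*(48851 + 45119) = -6714*93970 = -630914580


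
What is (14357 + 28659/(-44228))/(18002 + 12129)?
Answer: 634952737/1332633868 ≈ 0.47646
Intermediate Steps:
(14357 + 28659/(-44228))/(18002 + 12129) = (14357 + 28659*(-1/44228))/30131 = (14357 - 28659/44228)*(1/30131) = (634952737/44228)*(1/30131) = 634952737/1332633868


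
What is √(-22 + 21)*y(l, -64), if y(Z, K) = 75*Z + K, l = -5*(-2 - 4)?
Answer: 2186*I ≈ 2186.0*I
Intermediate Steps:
l = 30 (l = -5*(-6) = 30)
y(Z, K) = K + 75*Z
√(-22 + 21)*y(l, -64) = √(-22 + 21)*(-64 + 75*30) = √(-1)*(-64 + 2250) = I*2186 = 2186*I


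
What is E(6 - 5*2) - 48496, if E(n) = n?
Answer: -48500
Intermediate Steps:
E(6 - 5*2) - 48496 = (6 - 5*2) - 48496 = (6 - 10) - 48496 = -4 - 48496 = -48500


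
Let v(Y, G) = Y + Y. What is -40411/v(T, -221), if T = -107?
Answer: 40411/214 ≈ 188.84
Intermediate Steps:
v(Y, G) = 2*Y
-40411/v(T, -221) = -40411/(2*(-107)) = -40411/(-214) = -40411*(-1/214) = 40411/214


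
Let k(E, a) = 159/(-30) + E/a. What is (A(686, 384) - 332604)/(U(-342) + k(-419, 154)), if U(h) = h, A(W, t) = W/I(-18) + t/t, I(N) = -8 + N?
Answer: 832405035/875927 ≈ 950.31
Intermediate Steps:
A(W, t) = 1 - W/26 (A(W, t) = W/(-8 - 18) + t/t = W/(-26) + 1 = W*(-1/26) + 1 = -W/26 + 1 = 1 - W/26)
k(E, a) = -53/10 + E/a (k(E, a) = 159*(-1/30) + E/a = -53/10 + E/a)
(A(686, 384) - 332604)/(U(-342) + k(-419, 154)) = ((1 - 1/26*686) - 332604)/(-342 + (-53/10 - 419/154)) = ((1 - 343/13) - 332604)/(-342 + (-53/10 - 419*1/154)) = (-330/13 - 332604)/(-342 + (-53/10 - 419/154)) = -4324182/(13*(-342 - 3088/385)) = -4324182/(13*(-134758/385)) = -4324182/13*(-385/134758) = 832405035/875927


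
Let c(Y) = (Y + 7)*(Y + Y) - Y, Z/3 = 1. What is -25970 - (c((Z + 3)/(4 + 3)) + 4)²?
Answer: -63016566/2401 ≈ -26246.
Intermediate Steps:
Z = 3 (Z = 3*1 = 3)
c(Y) = -Y + 2*Y*(7 + Y) (c(Y) = (7 + Y)*(2*Y) - Y = 2*Y*(7 + Y) - Y = -Y + 2*Y*(7 + Y))
-25970 - (c((Z + 3)/(4 + 3)) + 4)² = -25970 - (((3 + 3)/(4 + 3))*(13 + 2*((3 + 3)/(4 + 3))) + 4)² = -25970 - ((6/7)*(13 + 2*(6/7)) + 4)² = -25970 - ((6*(⅐))*(13 + 2*(6*(⅐))) + 4)² = -25970 - (6*(13 + 2*(6/7))/7 + 4)² = -25970 - (6*(13 + 12/7)/7 + 4)² = -25970 - ((6/7)*(103/7) + 4)² = -25970 - (618/49 + 4)² = -25970 - (814/49)² = -25970 - 1*662596/2401 = -25970 - 662596/2401 = -63016566/2401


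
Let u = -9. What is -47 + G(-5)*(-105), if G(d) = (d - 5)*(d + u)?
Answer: -14747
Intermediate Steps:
G(d) = (-9 + d)*(-5 + d) (G(d) = (d - 5)*(d - 9) = (-5 + d)*(-9 + d) = (-9 + d)*(-5 + d))
-47 + G(-5)*(-105) = -47 + (45 + (-5)**2 - 14*(-5))*(-105) = -47 + (45 + 25 + 70)*(-105) = -47 + 140*(-105) = -47 - 14700 = -14747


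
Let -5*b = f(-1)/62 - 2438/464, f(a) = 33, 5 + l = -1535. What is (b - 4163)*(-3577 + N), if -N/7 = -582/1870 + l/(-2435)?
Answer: 121963530362410107/8187103100 ≈ 1.4897e+7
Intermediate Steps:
l = -1540 (l = -5 - 1535 = -1540)
N = -1023841/455345 (N = -7*(-582/1870 - 1540/(-2435)) = -7*(-582*1/1870 - 1540*(-1/2435)) = -7*(-291/935 + 308/487) = -7*146263/455345 = -1023841/455345 ≈ -2.2485)
b = 33961/35960 (b = -(33/62 - 2438/464)/5 = -(33*(1/62) - 2438*1/464)/5 = -(33/62 - 1219/232)/5 = -⅕*(-33961/7192) = 33961/35960 ≈ 0.94441)
(b - 4163)*(-3577 + N) = (33961/35960 - 4163)*(-3577 - 1023841/455345) = -149667519/35960*(-1629792906/455345) = 121963530362410107/8187103100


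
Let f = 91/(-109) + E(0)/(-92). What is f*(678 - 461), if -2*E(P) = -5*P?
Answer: -19747/109 ≈ -181.17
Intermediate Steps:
E(P) = 5*P/2 (E(P) = -(-5)*P/2 = 5*P/2)
f = -91/109 (f = 91/(-109) + ((5/2)*0)/(-92) = 91*(-1/109) + 0*(-1/92) = -91/109 + 0 = -91/109 ≈ -0.83486)
f*(678 - 461) = -91*(678 - 461)/109 = -91/109*217 = -19747/109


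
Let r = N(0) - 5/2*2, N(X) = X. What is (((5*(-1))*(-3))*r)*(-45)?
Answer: 3375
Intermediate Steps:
r = -5 (r = 0 - 5/2*2 = 0 - 5 = -5)
(((5*(-1))*(-3))*r)*(-45) = (((5*(-1))*(-3))*(-5))*(-45) = (-5*(-3)*(-5))*(-45) = (15*(-5))*(-45) = -75*(-45) = 3375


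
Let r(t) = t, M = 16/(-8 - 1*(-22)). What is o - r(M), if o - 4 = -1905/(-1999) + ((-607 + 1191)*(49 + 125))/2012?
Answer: 382295617/7038479 ≈ 54.315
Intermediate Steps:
M = 8/7 (M = 16/(-8 + 22) = 16/14 = 16*(1/14) = 8/7 ≈ 1.1429)
o = 55762799/1005497 (o = 4 + (-1905/(-1999) + ((-607 + 1191)*(49 + 125))/2012) = 4 + (-1905*(-1/1999) + (584*174)*(1/2012)) = 4 + (1905/1999 + 101616*(1/2012)) = 4 + (1905/1999 + 25404/503) = 4 + 51740811/1005497 = 55762799/1005497 ≈ 55.458)
o - r(M) = 55762799/1005497 - 1*8/7 = 55762799/1005497 - 8/7 = 382295617/7038479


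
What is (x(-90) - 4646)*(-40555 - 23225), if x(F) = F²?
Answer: -220296120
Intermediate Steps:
(x(-90) - 4646)*(-40555 - 23225) = ((-90)² - 4646)*(-40555 - 23225) = (8100 - 4646)*(-63780) = 3454*(-63780) = -220296120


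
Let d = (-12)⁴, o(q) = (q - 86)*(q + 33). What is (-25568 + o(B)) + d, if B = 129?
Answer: 2134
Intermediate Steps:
o(q) = (-86 + q)*(33 + q)
d = 20736
(-25568 + o(B)) + d = (-25568 + (-2838 + 129² - 53*129)) + 20736 = (-25568 + (-2838 + 16641 - 6837)) + 20736 = (-25568 + 6966) + 20736 = -18602 + 20736 = 2134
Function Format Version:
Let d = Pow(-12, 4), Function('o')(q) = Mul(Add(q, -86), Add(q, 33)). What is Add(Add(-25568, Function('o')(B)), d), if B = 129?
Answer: 2134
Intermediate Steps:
Function('o')(q) = Mul(Add(-86, q), Add(33, q))
d = 20736
Add(Add(-25568, Function('o')(B)), d) = Add(Add(-25568, Add(-2838, Pow(129, 2), Mul(-53, 129))), 20736) = Add(Add(-25568, Add(-2838, 16641, -6837)), 20736) = Add(Add(-25568, 6966), 20736) = Add(-18602, 20736) = 2134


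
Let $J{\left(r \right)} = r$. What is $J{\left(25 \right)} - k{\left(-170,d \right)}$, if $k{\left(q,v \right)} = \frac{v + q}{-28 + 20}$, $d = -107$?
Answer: $- \frac{77}{8} \approx -9.625$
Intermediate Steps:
$k{\left(q,v \right)} = - \frac{q}{8} - \frac{v}{8}$ ($k{\left(q,v \right)} = \frac{q + v}{-8} = \left(q + v\right) \left(- \frac{1}{8}\right) = - \frac{q}{8} - \frac{v}{8}$)
$J{\left(25 \right)} - k{\left(-170,d \right)} = 25 - \left(\left(- \frac{1}{8}\right) \left(-170\right) - - \frac{107}{8}\right) = 25 - \left(\frac{85}{4} + \frac{107}{8}\right) = 25 - \frac{277}{8} = - \frac{77}{8}$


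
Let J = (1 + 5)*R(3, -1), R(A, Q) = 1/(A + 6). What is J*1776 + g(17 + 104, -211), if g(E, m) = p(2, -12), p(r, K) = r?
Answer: 1186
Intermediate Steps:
R(A, Q) = 1/(6 + A)
g(E, m) = 2
J = ⅔ (J = (1 + 5)/(6 + 3) = 6/9 = 6*(⅑) = ⅔ ≈ 0.66667)
J*1776 + g(17 + 104, -211) = (⅔)*1776 + 2 = 1184 + 2 = 1186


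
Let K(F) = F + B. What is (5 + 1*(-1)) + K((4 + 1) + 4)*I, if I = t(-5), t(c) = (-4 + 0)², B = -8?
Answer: 20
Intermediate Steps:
t(c) = 16 (t(c) = (-4)² = 16)
I = 16
K(F) = -8 + F (K(F) = F - 8 = -8 + F)
(5 + 1*(-1)) + K((4 + 1) + 4)*I = (5 + 1*(-1)) + (-8 + ((4 + 1) + 4))*16 = (5 - 1) + (-8 + (5 + 4))*16 = 4 + (-8 + 9)*16 = 4 + 1*16 = 4 + 16 = 20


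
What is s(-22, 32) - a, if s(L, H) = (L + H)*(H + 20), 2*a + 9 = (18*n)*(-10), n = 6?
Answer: 2129/2 ≈ 1064.5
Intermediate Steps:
a = -1089/2 (a = -9/2 + ((18*6)*(-10))/2 = -9/2 + (108*(-10))/2 = -9/2 + (½)*(-1080) = -9/2 - 540 = -1089/2 ≈ -544.50)
s(L, H) = (20 + H)*(H + L) (s(L, H) = (H + L)*(20 + H) = (20 + H)*(H + L))
s(-22, 32) - a = (32² + 20*32 + 20*(-22) + 32*(-22)) - 1*(-1089/2) = (1024 + 640 - 440 - 704) + 1089/2 = 520 + 1089/2 = 2129/2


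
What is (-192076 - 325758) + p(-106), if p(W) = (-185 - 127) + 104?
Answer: -518042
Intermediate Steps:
p(W) = -208 (p(W) = -312 + 104 = -208)
(-192076 - 325758) + p(-106) = (-192076 - 325758) - 208 = -517834 - 208 = -518042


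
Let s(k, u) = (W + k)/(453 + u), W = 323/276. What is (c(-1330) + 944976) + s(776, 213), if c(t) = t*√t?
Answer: 173701922915/183816 - 1330*I*√1330 ≈ 9.4498e+5 - 48504.0*I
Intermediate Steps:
W = 323/276 (W = 323*(1/276) = 323/276 ≈ 1.1703)
s(k, u) = (323/276 + k)/(453 + u)
c(t) = t^(3/2)
(c(-1330) + 944976) + s(776, 213) = ((-1330)^(3/2) + 944976) + (323/276 + 776)/(453 + 213) = (-1330*I*√1330 + 944976) + (214499/276)/666 = (944976 - 1330*I*√1330) + (1/666)*(214499/276) = (944976 - 1330*I*√1330) + 214499/183816 = 173701922915/183816 - 1330*I*√1330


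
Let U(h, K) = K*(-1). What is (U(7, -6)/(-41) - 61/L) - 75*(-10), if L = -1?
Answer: 33245/41 ≈ 810.85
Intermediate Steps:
U(h, K) = -K
(U(7, -6)/(-41) - 61/L) - 75*(-10) = (-1*(-6)/(-41) - 61/(-1)) - 75*(-10) = (6*(-1/41) - 61*(-1)) + 750 = (-6/41 + 61) + 750 = 2495/41 + 750 = 33245/41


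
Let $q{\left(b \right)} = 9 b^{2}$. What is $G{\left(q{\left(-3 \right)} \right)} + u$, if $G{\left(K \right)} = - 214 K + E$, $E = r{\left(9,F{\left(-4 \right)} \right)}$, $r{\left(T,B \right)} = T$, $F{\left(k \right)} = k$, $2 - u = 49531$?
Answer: $-66854$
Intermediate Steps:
$u = -49529$ ($u = 2 - 49531 = -49529$)
$E = 9$
$G{\left(K \right)} = 9 - 214 K$ ($G{\left(K \right)} = - 214 K + 9 = 9 - 214 K$)
$G{\left(q{\left(-3 \right)} \right)} + u = \left(9 - 214 \cdot 9 \left(-3\right)^{2}\right) - 49529 = \left(9 - 214 \cdot 9 \cdot 9\right) - 49529 = \left(9 - 17334\right) - 49529 = -17325 - 49529 = -66854$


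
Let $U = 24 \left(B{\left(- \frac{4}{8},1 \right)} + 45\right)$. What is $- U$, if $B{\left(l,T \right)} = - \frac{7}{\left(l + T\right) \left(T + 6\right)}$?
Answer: $-1032$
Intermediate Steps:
$B{\left(l,T \right)} = - \frac{7}{\left(6 + T\right) \left(T + l\right)}$ ($B{\left(l,T \right)} = - \frac{7}{\left(T + l\right) \left(6 + T\right)} = - \frac{7}{\left(6 + T\right) \left(T + l\right)}$)
$U = 1032$ ($U = 24 \left(- \frac{7}{1^{2} + 6 \cdot 1 + 6 \left(- \frac{4}{8}\right) + 1 \left(- \frac{4}{8}\right)} + 45\right) = 24 \left(- \frac{7}{1 + 6 + 6 \left(\left(-4\right) \frac{1}{8}\right) + 1 \left(\left(-4\right) \frac{1}{8}\right)} + 45\right) = 24 \left(- \frac{7}{1 + 6 + 6 \left(- \frac{1}{2}\right) + 1 \left(- \frac{1}{2}\right)} + 45\right) = 24 \left(- \frac{7}{1 + 6 - 3 - \frac{1}{2}} + 45\right) = 24 \left(- \frac{7}{\frac{7}{2}} + 45\right) = 24 \left(\left(-7\right) \frac{2}{7} + 45\right) = 24 \left(-2 + 45\right) = 24 \cdot 43 = 1032$)
$- U = \left(-1\right) 1032 = -1032$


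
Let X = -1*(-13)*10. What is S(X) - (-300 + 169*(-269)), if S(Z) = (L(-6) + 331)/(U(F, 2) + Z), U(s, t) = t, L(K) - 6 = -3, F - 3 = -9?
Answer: 3020393/66 ≈ 45764.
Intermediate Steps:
F = -6 (F = 3 - 9 = -6)
L(K) = 3 (L(K) = 6 - 3 = 3)
X = 130 (X = 13*10 = 130)
S(Z) = 334/(2 + Z) (S(Z) = (3 + 331)/(2 + Z) = 334/(2 + Z))
S(X) - (-300 + 169*(-269)) = 334/(2 + 130) - (-300 + 169*(-269)) = 334/132 - (-300 - 45461) = 334*(1/132) - 1*(-45761) = 167/66 + 45761 = 3020393/66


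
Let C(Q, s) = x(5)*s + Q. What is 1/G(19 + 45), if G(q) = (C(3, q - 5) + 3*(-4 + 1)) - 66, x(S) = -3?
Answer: -1/249 ≈ -0.0040161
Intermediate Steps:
C(Q, s) = Q - 3*s (C(Q, s) = -3*s + Q = Q - 3*s)
G(q) = -57 - 3*q (G(q) = ((3 - 3*(q - 5)) + 3*(-4 + 1)) - 66 = ((3 - 3*(-5 + q)) + 3*(-3)) - 66 = ((3 + (15 - 3*q)) - 9) - 66 = ((18 - 3*q) - 9) - 66 = (9 - 3*q) - 66 = -57 - 3*q)
1/G(19 + 45) = 1/(-57 - 3*(19 + 45)) = 1/(-57 - 3*64) = 1/(-57 - 192) = 1/(-249) = -1/249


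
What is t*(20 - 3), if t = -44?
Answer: -748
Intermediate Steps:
t*(20 - 3) = -44*(20 - 3) = -44*17 = -748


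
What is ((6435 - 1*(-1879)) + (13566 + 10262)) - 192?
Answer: 31950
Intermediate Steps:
((6435 - 1*(-1879)) + (13566 + 10262)) - 192 = ((6435 + 1879) + 23828) - 192 = (8314 + 23828) - 192 = 32142 - 192 = 31950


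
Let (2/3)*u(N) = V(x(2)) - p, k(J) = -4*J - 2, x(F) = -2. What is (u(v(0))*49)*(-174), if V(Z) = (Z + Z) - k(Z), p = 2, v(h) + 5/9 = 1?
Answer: 153468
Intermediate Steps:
v(h) = 4/9 (v(h) = -5/9 + 1 = 4/9)
k(J) = -2 - 4*J
V(Z) = 2 + 6*Z (V(Z) = (Z + Z) - (-2 - 4*Z) = 2*Z + (2 + 4*Z) = 2 + 6*Z)
u(N) = -18 (u(N) = 3*((2 + 6*(-2)) - 1*2)/2 = 3*((2 - 12) - 2)/2 = 3*(-10 - 2)/2 = (3/2)*(-12) = -18)
(u(v(0))*49)*(-174) = -18*49*(-174) = -882*(-174) = 153468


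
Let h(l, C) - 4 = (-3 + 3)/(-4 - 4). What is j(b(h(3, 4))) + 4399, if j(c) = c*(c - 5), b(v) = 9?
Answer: 4435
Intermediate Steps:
h(l, C) = 4 (h(l, C) = 4 + (-3 + 3)/(-4 - 4) = 4 + 0/(-8) = 4 + 0*(-⅛) = 4 + 0 = 4)
j(c) = c*(-5 + c)
j(b(h(3, 4))) + 4399 = 9*(-5 + 9) + 4399 = 9*4 + 4399 = 36 + 4399 = 4435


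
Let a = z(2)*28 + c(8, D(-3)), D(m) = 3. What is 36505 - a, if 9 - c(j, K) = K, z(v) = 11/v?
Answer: 36345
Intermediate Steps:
c(j, K) = 9 - K
a = 160 (a = (11/2)*28 + (9 - 1*3) = (11*(½))*28 + (9 - 3) = (11/2)*28 + 6 = 154 + 6 = 160)
36505 - a = 36505 - 1*160 = 36505 - 160 = 36345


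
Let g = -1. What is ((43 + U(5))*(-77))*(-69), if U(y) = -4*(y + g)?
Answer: 143451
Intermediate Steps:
U(y) = 4 - 4*y (U(y) = -4*(y - 1) = -4*(-1 + y) = 4 - 4*y)
((43 + U(5))*(-77))*(-69) = ((43 + (4 - 4*5))*(-77))*(-69) = ((43 + (4 - 20))*(-77))*(-69) = ((43 - 16)*(-77))*(-69) = (27*(-77))*(-69) = -2079*(-69) = 143451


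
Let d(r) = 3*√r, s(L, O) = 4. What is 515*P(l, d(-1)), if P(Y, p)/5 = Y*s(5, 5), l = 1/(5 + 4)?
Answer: 10300/9 ≈ 1144.4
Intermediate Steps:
l = ⅑ (l = 1/9 = ⅑ ≈ 0.11111)
P(Y, p) = 20*Y (P(Y, p) = 5*(Y*4) = 5*(4*Y) = 20*Y)
515*P(l, d(-1)) = 515*(20*(⅑)) = 515*(20/9) = 10300/9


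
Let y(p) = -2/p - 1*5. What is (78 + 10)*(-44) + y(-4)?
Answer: -7753/2 ≈ -3876.5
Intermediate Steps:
y(p) = -5 - 2/p (y(p) = -2/p - 5 = -5 - 2/p)
(78 + 10)*(-44) + y(-4) = (78 + 10)*(-44) + (-5 - 2/(-4)) = 88*(-44) + (-5 - 2*(-¼)) = -3872 + (-5 + ½) = -3872 - 9/2 = -7753/2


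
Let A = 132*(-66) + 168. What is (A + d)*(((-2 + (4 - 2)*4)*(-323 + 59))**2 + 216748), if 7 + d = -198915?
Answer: -565511652664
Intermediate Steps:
A = -8544 (A = -8712 + 168 = -8544)
d = -198922 (d = -7 - 198915 = -198922)
(A + d)*(((-2 + (4 - 2)*4)*(-323 + 59))**2 + 216748) = (-8544 - 198922)*(((-2 + (4 - 2)*4)*(-323 + 59))**2 + 216748) = -207466*(((-2 + 2*4)*(-264))**2 + 216748) = -207466*(((-2 + 8)*(-264))**2 + 216748) = -207466*((6*(-264))**2 + 216748) = -207466*((-1584)**2 + 216748) = -207466*(2509056 + 216748) = -207466*2725804 = -565511652664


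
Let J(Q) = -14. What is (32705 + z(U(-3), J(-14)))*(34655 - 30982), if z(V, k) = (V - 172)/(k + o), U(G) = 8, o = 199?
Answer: 22222608653/185 ≈ 1.2012e+8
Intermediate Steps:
z(V, k) = (-172 + V)/(199 + k) (z(V, k) = (V - 172)/(k + 199) = (-172 + V)/(199 + k))
(32705 + z(U(-3), J(-14)))*(34655 - 30982) = (32705 + (-172 + 8)/(199 - 14))*(34655 - 30982) = (32705 - 164/185)*3673 = (6050261/185)*3673 = 22222608653/185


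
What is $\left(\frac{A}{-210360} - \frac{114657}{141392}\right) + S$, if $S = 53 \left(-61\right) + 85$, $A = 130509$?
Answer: $- \frac{3903093010867}{1239300880} \approx -3149.4$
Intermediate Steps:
$S = -3148$ ($S = -3233 + 85 = -3148$)
$\left(\frac{A}{-210360} - \frac{114657}{141392}\right) + S = \left(\frac{130509}{-210360} - \frac{114657}{141392}\right) - 3148 = \left(130509 \left(- \frac{1}{210360}\right) - \frac{114657}{141392}\right) - 3148 = \left(- \frac{43503}{70120} - \frac{114657}{141392}\right) - 3148 = - \frac{1773840627}{1239300880} - 3148 = - \frac{3903093010867}{1239300880}$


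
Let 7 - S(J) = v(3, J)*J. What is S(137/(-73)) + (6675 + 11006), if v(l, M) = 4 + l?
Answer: 1292183/73 ≈ 17701.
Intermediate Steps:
S(J) = 7 - 7*J (S(J) = 7 - (4 + 3)*J = 7 - 7*J)
S(137/(-73)) + (6675 + 11006) = (7 - 959/(-73)) + (6675 + 11006) = (7 - 959*(-1)/73) + 17681 = (7 - 7*(-137/73)) + 17681 = (7 + 959/73) + 17681 = 1470/73 + 17681 = 1292183/73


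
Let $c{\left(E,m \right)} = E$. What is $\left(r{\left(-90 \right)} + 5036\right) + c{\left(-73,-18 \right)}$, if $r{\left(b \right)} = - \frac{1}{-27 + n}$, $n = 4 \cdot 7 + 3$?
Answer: $\frac{19851}{4} \approx 4962.8$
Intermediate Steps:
$n = 31$ ($n = 28 + 3 = 31$)
$r{\left(b \right)} = - \frac{1}{4}$ ($r{\left(b \right)} = - \frac{1}{-27 + 31} = - \frac{1}{4}$)
$\left(r{\left(-90 \right)} + 5036\right) + c{\left(-73,-18 \right)} = \left(- \frac{1}{4} + 5036\right) - 73 = \frac{20143}{4} - 73 = \frac{19851}{4}$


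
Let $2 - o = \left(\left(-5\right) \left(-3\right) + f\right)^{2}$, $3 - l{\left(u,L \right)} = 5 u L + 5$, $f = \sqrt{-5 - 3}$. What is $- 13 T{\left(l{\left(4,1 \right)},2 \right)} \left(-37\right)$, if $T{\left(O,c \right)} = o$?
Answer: $-103415 - 28860 i \sqrt{2} \approx -1.0342 \cdot 10^{5} - 40814.0 i$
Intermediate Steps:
$f = 2 i \sqrt{2}$ ($f = \sqrt{-8} = 2 i \sqrt{2} \approx 2.8284 i$)
$l{\left(u,L \right)} = -2 - 5 L u$ ($l{\left(u,L \right)} = 3 - \left(5 u L + 5\right) = 3 - \left(5 L u + 5\right) = 3 - \left(5 + 5 L u\right) = -2 - 5 L u$)
$o = 2 - \left(15 + 2 i \sqrt{2}\right)^{2}$ ($o = 2 - \left(\left(-5\right) \left(-3\right) + 2 i \sqrt{2}\right)^{2} = 2 - \left(15 + 2 i \sqrt{2}\right)^{2} \approx -215.0 - 84.853 i$)
$T{\left(O,c \right)} = -215 - 60 i \sqrt{2}$
$- 13 T{\left(l{\left(4,1 \right)},2 \right)} \left(-37\right) = - 13 \left(-215 - 60 i \sqrt{2}\right) \left(-37\right) = \left(2795 + 780 i \sqrt{2}\right) \left(-37\right) = -103415 - 28860 i \sqrt{2}$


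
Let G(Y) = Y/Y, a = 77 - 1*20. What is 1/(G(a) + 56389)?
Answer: 1/56390 ≈ 1.7734e-5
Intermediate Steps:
a = 57 (a = 77 - 20 = 57)
G(Y) = 1
1/(G(a) + 56389) = 1/(1 + 56389) = 1/56390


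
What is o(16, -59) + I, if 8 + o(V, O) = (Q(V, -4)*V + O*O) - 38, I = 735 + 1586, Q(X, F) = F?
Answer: 5692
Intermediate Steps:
I = 2321
o(V, O) = -46 + O² - 4*V (o(V, O) = -8 + ((-4*V + O*O) - 38) = -8 + ((-4*V + O²) - 38) = -8 + ((O² - 4*V) - 38) = -8 + (-38 + O² - 4*V) = -46 + O² - 4*V)
o(16, -59) + I = (-46 + (-59)² - 4*16) + 2321 = (-46 + 3481 - 64) + 2321 = 3371 + 2321 = 5692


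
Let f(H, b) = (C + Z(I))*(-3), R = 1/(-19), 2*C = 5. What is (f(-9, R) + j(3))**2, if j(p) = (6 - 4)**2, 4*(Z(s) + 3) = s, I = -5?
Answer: 1369/16 ≈ 85.563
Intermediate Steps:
C = 5/2 (C = (1/2)*5 = 5/2 ≈ 2.5000)
Z(s) = -3 + s/4
R = -1/19 ≈ -0.052632
j(p) = 4 (j(p) = 2**2 = 4)
f(H, b) = 21/4 (f(H, b) = (5/2 + (-3 + (1/4)*(-5)))*(-3) = (5/2 + (-3 - 5/4))*(-3) = (5/2 - 17/4)*(-3) = -7/4*(-3) = 21/4)
(f(-9, R) + j(3))**2 = (21/4 + 4)**2 = (37/4)**2 = 1369/16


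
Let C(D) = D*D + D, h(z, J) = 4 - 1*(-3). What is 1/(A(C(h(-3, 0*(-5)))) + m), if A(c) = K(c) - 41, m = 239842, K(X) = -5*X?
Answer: 1/239521 ≈ 4.1750e-6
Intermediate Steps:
h(z, J) = 7 (h(z, J) = 4 + 3 = 7)
C(D) = D + D**2 (C(D) = D**2 + D = D + D**2)
A(c) = -41 - 5*c (A(c) = -5*c - 41 = -41 - 5*c)
1/(A(C(h(-3, 0*(-5)))) + m) = 1/((-41 - 35*(1 + 7)) + 239842) = 1/((-41 - 35*8) + 239842) = 1/((-41 - 5*56) + 239842) = 1/((-41 - 280) + 239842) = 1/(-321 + 239842) = 1/239521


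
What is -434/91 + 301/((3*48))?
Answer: -5015/1872 ≈ -2.6790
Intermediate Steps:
-434/91 + 301/((3*48)) = -434*1/91 + 301/144 = -62/13 + 301*(1/144) = -62/13 + 301/144 = -5015/1872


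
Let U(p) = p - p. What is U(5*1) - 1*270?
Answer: -270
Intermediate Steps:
U(p) = 0
U(5*1) - 1*270 = 0 - 1*270 = 0 - 270 = -270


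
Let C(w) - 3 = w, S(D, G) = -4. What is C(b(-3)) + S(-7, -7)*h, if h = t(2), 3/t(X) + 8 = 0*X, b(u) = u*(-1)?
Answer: 15/2 ≈ 7.5000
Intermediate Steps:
b(u) = -u
t(X) = -3/8 (t(X) = 3/(-8 + 0*X) = 3/(-8 + 0) = 3/(-8) = 3*(-⅛) = -3/8)
h = -3/8 ≈ -0.37500
C(w) = 3 + w
C(b(-3)) + S(-7, -7)*h = (3 - 1*(-3)) - 4*(-3/8) = (3 + 3) + 3/2 = 6 + 3/2 = 15/2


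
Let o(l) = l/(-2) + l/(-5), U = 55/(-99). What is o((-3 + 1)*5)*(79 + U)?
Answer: 4942/9 ≈ 549.11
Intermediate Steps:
U = -5/9 (U = 55*(-1/99) = -5/9 ≈ -0.55556)
o(l) = -7*l/10 (o(l) = l*(-1/2) + l*(-1/5) = -l/2 - l/5 = -7*l/10)
o((-3 + 1)*5)*(79 + U) = (-7*(-3 + 1)*5/10)*(79 - 5/9) = -(-7)*5/5*(706/9) = -7/10*(-10)*(706/9) = 7*(706/9) = 4942/9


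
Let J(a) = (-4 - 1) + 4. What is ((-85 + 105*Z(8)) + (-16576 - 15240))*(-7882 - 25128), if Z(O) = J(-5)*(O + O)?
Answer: 1108508810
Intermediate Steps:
J(a) = -1 (J(a) = -5 + 4 = -1)
Z(O) = -2*O (Z(O) = -(O + O) = -2*O)
((-85 + 105*Z(8)) + (-16576 - 15240))*(-7882 - 25128) = ((-85 + 105*(-2*8)) + (-16576 - 15240))*(-7882 - 25128) = ((-85 + 105*(-16)) - 31816)*(-33010) = ((-85 - 1680) - 31816)*(-33010) = (-1765 - 31816)*(-33010) = -33581*(-33010) = 1108508810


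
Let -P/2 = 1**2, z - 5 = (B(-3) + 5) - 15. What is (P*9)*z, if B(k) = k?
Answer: 144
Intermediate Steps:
z = -8 (z = 5 + ((-3 + 5) - 15) = 5 + (2 - 15) = 5 - 13 = -8)
P = -2 (P = -2*1**2 = -2*1 = -2)
(P*9)*z = -2*9*(-8) = -18*(-8) = 144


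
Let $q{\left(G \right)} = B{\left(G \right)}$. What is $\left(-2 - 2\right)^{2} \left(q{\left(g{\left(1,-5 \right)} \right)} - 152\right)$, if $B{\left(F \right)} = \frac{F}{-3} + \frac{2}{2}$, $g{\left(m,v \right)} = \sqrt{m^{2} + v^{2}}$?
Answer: $-2416 - \frac{16 \sqrt{26}}{3} \approx -2443.2$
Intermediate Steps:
$B{\left(F \right)} = 1 - \frac{F}{3}$ ($B{\left(F \right)} = F \left(- \frac{1}{3}\right) + 2 \cdot \frac{1}{2} = - \frac{F}{3} + 1 = 1 - \frac{F}{3}$)
$q{\left(G \right)} = 1 - \frac{G}{3}$
$\left(-2 - 2\right)^{2} \left(q{\left(g{\left(1,-5 \right)} \right)} - 152\right) = \left(-2 - 2\right)^{2} \left(\left(1 - \frac{\sqrt{1^{2} + \left(-5\right)^{2}}}{3}\right) - 152\right) = \left(-4\right)^{2} \left(\left(1 - \frac{\sqrt{1 + 25}}{3}\right) - 152\right) = 16 \left(\left(1 - \frac{\sqrt{26}}{3}\right) - 152\right) = 16 \left(-151 - \frac{\sqrt{26}}{3}\right) = -2416 - \frac{16 \sqrt{26}}{3}$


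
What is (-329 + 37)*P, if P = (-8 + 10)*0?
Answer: 0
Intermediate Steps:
P = 0 (P = 2*0 = 0)
(-329 + 37)*P = (-329 + 37)*0 = -292*0 = 0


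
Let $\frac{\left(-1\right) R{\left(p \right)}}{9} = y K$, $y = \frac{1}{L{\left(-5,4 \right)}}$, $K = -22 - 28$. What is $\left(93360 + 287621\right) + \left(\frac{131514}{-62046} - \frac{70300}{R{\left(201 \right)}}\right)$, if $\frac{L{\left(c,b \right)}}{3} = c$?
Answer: $\frac{3963935012}{10341} \approx 3.8332 \cdot 10^{5}$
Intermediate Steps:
$L{\left(c,b \right)} = 3 c$
$K = -50$ ($K = -22 - 28 = -50$)
$y = - \frac{1}{15}$ ($y = \frac{1}{3 \left(-5\right)} = \frac{1}{-15} = - \frac{1}{15} \approx -0.066667$)
$R{\left(p \right)} = -30$ ($R{\left(p \right)} = - 9 \left(\left(- \frac{1}{15}\right) \left(-50\right)\right) = \left(-9\right) \frac{10}{3} = -30$)
$\left(93360 + 287621\right) + \left(\frac{131514}{-62046} - \frac{70300}{R{\left(201 \right)}}\right) = \left(93360 + 287621\right) + \left(\frac{131514}{-62046} - \frac{70300}{-30}\right) = 380981 + \left(131514 \left(- \frac{1}{62046}\right) - - \frac{7030}{3}\right) = 380981 + \left(- \frac{21919}{10341} + \frac{7030}{3}\right) = 380981 + \frac{24210491}{10341} = \frac{3963935012}{10341}$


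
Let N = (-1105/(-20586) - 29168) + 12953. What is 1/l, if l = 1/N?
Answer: -333800885/20586 ≈ -16215.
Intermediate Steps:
N = -333800885/20586 (N = (-1105*(-1/20586) - 29168) + 12953 = (1105/20586 - 29168) + 12953 = -600451343/20586 + 12953 = -333800885/20586 ≈ -16215.)
l = -20586/333800885 (l = 1/(-333800885/20586) = -20586/333800885 ≈ -6.1671e-5)
1/l = 1/(-20586/333800885) = -333800885/20586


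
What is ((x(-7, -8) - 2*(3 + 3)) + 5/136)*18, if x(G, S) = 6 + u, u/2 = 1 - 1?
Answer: -7299/68 ≈ -107.34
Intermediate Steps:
u = 0 (u = 2*(1 - 1) = 2*0 = 0)
x(G, S) = 6 (x(G, S) = 6 + 0 = 6)
((x(-7, -8) - 2*(3 + 3)) + 5/136)*18 = ((6 - 2*(3 + 3)) + 5/136)*18 = ((6 - 2*6) + 5*(1/136))*18 = ((6 - 12) + 5/136)*18 = (-6 + 5/136)*18 = -811/136*18 = -7299/68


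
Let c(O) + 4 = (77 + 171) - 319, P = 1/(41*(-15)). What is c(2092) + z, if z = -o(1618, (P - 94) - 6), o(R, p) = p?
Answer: 15376/615 ≈ 25.002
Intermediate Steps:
P = -1/615 (P = 1/(-615) = -1/615 ≈ -0.0016260)
c(O) = -75 (c(O) = -4 + ((77 + 171) - 319) = -4 + (248 - 319) = -4 - 71 = -75)
z = 61501/615 (z = -((-1/615 - 94) - 6) = -(-57811/615 - 6) = -1*(-61501/615) = 61501/615 ≈ 100.00)
c(2092) + z = -75 + 61501/615 = 15376/615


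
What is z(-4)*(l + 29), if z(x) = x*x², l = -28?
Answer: -64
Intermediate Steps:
z(x) = x³
z(-4)*(l + 29) = (-4)³*(-28 + 29) = -64*1 = -64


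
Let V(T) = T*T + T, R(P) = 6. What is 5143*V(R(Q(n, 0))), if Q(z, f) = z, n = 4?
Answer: 216006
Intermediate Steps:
V(T) = T + T**2 (V(T) = T**2 + T = T + T**2)
5143*V(R(Q(n, 0))) = 5143*(6*(1 + 6)) = 5143*(6*7) = 5143*42 = 216006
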